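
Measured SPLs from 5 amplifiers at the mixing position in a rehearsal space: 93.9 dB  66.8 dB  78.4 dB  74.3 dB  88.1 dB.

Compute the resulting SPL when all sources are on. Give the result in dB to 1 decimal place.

Converting to relative power and adding: 10^(93.9/10) + 10^(66.8/10) + 10^(78.4/10) + 10^(74.3/10) + 10^(88.1/10) = 3.201e+09.
Back to dB: 10·log₁₀ Σ = 95.1 dB.

95.1 dB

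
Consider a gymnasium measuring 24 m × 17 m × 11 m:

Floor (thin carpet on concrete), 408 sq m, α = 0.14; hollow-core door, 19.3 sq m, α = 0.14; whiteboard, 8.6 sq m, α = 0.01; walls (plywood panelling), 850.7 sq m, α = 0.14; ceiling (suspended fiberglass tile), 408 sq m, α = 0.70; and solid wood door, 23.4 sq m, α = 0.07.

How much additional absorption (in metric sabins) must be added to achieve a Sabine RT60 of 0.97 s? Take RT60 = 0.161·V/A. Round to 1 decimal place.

Summing Sᵢαᵢ: 57.120 + 2.702 + 0.086 + 119.098 + 285.600 + 1.638 → A₁ = 466.244 sabins.
Target A₂ = 0.161·4488/0.97 = 744.915 sabins (V = 4488 m³).
ΔA = A₂ − A₁ = 744.915 − 466.244 = 278.7 sabins.

278.7 sabins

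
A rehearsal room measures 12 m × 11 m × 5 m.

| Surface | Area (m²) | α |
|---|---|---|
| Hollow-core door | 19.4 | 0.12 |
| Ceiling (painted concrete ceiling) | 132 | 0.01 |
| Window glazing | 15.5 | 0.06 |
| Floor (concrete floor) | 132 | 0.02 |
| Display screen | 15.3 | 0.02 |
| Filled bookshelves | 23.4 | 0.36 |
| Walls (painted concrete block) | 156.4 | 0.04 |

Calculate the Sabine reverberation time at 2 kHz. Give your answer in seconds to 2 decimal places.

4.79 s

Summing Sᵢαᵢ: 2.328 + 1.320 + 0.930 + 2.640 + 0.306 + 8.424 + 6.256 → A = 22.204 sabins.
V = 12·11·5 = 660 m³.
RT60 = 0.161 · V / A = 0.161 × 660 / 22.204 = 4.79 s.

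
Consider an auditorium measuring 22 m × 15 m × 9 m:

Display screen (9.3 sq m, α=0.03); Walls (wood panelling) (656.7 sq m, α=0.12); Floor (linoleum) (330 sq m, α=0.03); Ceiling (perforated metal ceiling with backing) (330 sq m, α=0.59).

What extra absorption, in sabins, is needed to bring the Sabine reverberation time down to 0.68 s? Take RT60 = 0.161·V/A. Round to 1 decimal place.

419.5 sabins

Summing Sᵢαᵢ: 0.279 + 78.804 + 9.900 + 194.700 → A₁ = 283.683 sabins.
Target A₂ = 0.161·2970/0.68 = 703.191 sabins (V = 2970 m³).
Shortfall: 703.191 − 283.683 = 419.5 sabins.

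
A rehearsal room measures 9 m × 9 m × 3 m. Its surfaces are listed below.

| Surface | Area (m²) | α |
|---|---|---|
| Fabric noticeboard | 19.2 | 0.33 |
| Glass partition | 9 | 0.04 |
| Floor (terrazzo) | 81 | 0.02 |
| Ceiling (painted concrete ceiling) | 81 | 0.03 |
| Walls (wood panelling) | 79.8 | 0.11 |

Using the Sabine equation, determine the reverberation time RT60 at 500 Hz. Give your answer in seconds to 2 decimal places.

Total absorption A = 19.2*0.33 + 9*0.04 + 81*0.02 + 81*0.03 + 79.8*0.11
  = 6.336 + 0.360 + 1.620 + 2.430 + 8.778 = 19.524 m² sabins.
V = 9·9·3 = 243 m³.
T = 0.161 V/A = 0.161·243/19.524 = 2.00 s.

2.00 sec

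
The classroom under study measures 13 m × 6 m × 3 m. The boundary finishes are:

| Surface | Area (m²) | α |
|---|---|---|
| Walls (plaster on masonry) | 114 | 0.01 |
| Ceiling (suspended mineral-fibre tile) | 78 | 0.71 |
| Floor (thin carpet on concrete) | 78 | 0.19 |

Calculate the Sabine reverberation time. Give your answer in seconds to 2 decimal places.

Equivalent absorption area: A = 114×0.01 + 78×0.71 + 78×0.19 = 71.340 m².
V = 13·6·3 = 234 m³.
Sabine: RT60 = 0.161 × 234 / 71.340 = 0.53 s.

0.53 sec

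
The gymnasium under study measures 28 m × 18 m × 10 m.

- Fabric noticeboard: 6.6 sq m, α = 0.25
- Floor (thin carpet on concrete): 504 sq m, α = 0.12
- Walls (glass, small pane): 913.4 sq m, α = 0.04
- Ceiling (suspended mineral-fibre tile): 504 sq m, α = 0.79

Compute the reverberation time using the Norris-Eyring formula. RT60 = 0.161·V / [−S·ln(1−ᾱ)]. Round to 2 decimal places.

1.41 s

Total surface area S = 6.6 + 504 + 913.4 + 504 = 1928.0 sq m.
Absorption A = 6.6·0.25 + 504·0.12 + 913.4·0.04 + 504·0.79 = 496.826 sabins.
ᾱ = 496.826 / 1928.0 = 0.2577.
−S·ln(1−ᾱ) = −1928.0 × ln(1 − 0.2577) = 574.547.
V = 28 × 18 × 10 = 5040 m³.
RT60 = 0.161 × 5040 / 574.547 = 1.41 s.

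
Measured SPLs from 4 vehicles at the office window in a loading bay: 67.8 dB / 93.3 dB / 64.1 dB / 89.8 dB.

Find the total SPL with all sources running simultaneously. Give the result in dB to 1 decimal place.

Σ 10^(Lᵢ/10) = 3.102e+09.
L_total = 10·log₁₀(3.102e+09) = 94.9 dB.

94.9 dB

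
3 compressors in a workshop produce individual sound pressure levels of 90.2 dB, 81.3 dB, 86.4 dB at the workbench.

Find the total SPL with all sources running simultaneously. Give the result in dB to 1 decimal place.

92.1 dB

Σ 10^(Lᵢ/10) = 1.619e+09.
Back to dB: 10·log₁₀ Σ = 92.1 dB.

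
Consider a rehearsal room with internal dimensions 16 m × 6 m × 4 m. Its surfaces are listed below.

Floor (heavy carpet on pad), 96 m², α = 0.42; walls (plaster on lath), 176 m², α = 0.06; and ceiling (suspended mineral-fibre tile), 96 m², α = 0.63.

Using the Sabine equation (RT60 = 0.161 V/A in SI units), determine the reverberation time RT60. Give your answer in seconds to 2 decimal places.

0.56 sec

Summing Sᵢαᵢ: 40.320 + 10.560 + 60.480 → A = 111.360 sabins.
Room volume: 384 m³.
Sabine: RT60 = 0.161 × 384 / 111.360 = 0.56 s.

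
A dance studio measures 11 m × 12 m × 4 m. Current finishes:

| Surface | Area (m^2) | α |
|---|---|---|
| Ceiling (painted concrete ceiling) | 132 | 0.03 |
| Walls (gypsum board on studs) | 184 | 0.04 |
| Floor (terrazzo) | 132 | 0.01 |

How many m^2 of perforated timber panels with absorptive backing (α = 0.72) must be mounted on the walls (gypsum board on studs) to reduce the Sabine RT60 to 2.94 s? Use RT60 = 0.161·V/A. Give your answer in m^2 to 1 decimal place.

A₁ = Σ Sᵢαᵢ = 132×0.03 + 184×0.04 + 132×0.01 = 12.640 sabins.
V = 528 m³. Target absorption A₂ = 0.161 × 528 / 2.94 = 28.914 sabins.
Absorption to add: 28.914 − 12.640 = 16.274 sabins.
Each m^2 of panel replacing the walls (gypsum board on studs) adds (0.72 − 0.04) = 0.68 sabins.
Panel area = 16.274 / 0.68 = 23.9 m^2.

23.9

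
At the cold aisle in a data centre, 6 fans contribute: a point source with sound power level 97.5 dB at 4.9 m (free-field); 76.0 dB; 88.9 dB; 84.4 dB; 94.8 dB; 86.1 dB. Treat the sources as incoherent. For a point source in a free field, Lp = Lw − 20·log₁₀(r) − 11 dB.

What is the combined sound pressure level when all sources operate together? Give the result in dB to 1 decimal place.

Source at 4.9 m: Lp = 97.5 − 20·log₁₀(4.9) − 11 = 72.7 dB.
Sum in the linear (power) domain: Σ 10^(Lᵢ/10) = 10^(72.7/10) + 10^(76.0/10) + 10^(88.9/10) + 10^(84.4/10) + 10^(94.8/10) + 10^(86.1/10) = 4.537e+09.
Back to dB: 10·log₁₀ Σ = 96.6 dB.

96.6 dB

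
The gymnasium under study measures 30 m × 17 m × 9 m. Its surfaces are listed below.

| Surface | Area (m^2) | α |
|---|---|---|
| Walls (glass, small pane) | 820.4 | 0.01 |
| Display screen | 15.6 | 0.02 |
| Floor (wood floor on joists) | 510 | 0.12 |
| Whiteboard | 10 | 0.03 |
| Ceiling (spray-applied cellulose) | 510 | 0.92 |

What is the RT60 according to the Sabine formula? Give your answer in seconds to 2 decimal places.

1.37 s

Summing Sᵢαᵢ: 8.204 + 0.312 + 61.200 + 0.300 + 469.200 → A = 539.216 sabins.
V = 30·17·9 = 4590 m³.
Sabine: RT60 = 0.161 × 4590 / 539.216 = 1.37 s.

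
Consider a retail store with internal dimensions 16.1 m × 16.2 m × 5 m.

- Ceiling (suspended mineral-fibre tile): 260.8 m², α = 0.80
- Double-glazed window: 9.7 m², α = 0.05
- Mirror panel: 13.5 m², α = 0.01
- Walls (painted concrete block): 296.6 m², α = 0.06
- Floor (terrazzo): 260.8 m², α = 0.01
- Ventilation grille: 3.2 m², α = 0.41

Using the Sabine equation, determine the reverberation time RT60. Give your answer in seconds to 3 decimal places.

Equivalent absorption area: A = 260.8*0.80 + 9.7*0.05 + 13.5*0.01 + 296.6*0.06 + 260.8*0.01 + 3.2*0.41 = 230.976 m².
Volume V = 16.1 × 16.2 × 5 = 1304.1 m³.
Sabine: RT60 = 0.161 × 1304.1 / 230.976 = 0.909 s.

0.909 sec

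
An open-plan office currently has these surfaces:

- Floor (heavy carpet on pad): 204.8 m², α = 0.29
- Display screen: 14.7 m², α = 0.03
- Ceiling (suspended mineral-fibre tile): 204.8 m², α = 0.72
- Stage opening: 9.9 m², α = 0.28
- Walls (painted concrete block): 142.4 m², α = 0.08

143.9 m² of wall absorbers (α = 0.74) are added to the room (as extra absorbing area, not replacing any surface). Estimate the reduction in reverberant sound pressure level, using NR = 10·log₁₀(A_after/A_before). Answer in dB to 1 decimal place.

1.7 dB

A_before = Σ Sᵢαᵢ = 204.8·0.29 + 14.7·0.03 + 204.8·0.72 + 9.9·0.28 + 142.4·0.08 = 221.453 sabins.
Treatment contributes 143.9·0.74 = 106.486 sabins.
A_after = 221.453 + 106.486 = 327.939 sabins.
NR = 10·log₁₀(327.939/221.453) = 1.7 dB.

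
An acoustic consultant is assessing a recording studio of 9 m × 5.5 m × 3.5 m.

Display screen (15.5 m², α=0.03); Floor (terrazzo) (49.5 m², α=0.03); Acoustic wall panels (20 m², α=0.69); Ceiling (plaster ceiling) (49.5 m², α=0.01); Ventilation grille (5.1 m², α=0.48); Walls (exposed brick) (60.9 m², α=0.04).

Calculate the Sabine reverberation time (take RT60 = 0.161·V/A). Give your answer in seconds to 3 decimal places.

Equivalent absorption area: A = 15.5×0.03 + 49.5×0.03 + 20×0.69 + 49.5×0.01 + 5.1×0.48 + 60.9×0.04 = 21.129 m².
V = 9·5.5·3.5 = 173.25 m³.
RT60 = 0.161 · V / A = 0.161 × 173.25 / 21.129 = 1.320 s.

1.320 s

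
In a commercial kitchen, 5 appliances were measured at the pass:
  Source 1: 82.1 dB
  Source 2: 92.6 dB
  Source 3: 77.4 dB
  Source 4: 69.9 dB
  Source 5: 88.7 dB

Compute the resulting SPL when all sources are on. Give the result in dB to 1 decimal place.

Σ 10^(Lᵢ/10) = 2.788e+09.
Back to dB: 10·log₁₀ Σ = 94.5 dB.

94.5 dB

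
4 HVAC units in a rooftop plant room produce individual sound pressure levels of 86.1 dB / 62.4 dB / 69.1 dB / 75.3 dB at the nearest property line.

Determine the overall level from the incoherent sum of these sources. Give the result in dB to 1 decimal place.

86.5 dB

Sum in the linear (power) domain: Σ 10^(Lᵢ/10) = 10^(86.1/10) + 10^(62.4/10) + 10^(69.1/10) + 10^(75.3/10) = 4.511e+08.
L_total = 10·log₁₀(4.511e+08) = 86.5 dB.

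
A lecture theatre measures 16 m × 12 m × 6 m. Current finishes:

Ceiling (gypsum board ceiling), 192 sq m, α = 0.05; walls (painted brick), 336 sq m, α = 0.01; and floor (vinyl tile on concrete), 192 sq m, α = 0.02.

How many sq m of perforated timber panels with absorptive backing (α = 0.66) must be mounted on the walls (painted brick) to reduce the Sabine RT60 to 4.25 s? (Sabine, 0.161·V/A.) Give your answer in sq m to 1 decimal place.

Equivalent absorption area: A₁ = 192×0.05 + 336×0.01 + 192×0.02 = 16.800 sq m.
Required A₂ = 0.161·1152/4.25 = 43.640 sabins.
ΔA needed = 43.640 − 16.800 = 26.840 sabins.
Each sq m of panel replacing the walls (painted brick) adds (0.66 − 0.01) = 0.65 sabins.
Area = ΔA/Δα = 26.840/0.65 = 41.3 sq m.

41.3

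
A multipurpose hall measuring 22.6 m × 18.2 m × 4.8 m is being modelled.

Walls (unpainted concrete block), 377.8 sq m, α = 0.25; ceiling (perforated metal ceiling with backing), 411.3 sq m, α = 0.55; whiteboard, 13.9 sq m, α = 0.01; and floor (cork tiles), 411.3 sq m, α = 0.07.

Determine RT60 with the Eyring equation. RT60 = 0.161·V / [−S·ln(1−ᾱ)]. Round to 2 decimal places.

0.77 sec

Total surface area S = 377.8 + 411.3 + 13.9 + 411.3 = 1214.3 sq m.
Σ(Sᵢαᵢ) = 377.8·0.25 + 411.3·0.55 + 13.9·0.01 + 411.3·0.07 = 349.595.
Mean coefficient ᾱ = A/S = 0.2879.
−S·ln(1−ᾱ) = −1214.3 × ln(1 − 0.2879) = 412.300.
V = 22.6 × 18.2 × 4.8 = 1974.336 m³.
RT60 = 0.161 × 1974.336 / 412.300 = 0.77 s.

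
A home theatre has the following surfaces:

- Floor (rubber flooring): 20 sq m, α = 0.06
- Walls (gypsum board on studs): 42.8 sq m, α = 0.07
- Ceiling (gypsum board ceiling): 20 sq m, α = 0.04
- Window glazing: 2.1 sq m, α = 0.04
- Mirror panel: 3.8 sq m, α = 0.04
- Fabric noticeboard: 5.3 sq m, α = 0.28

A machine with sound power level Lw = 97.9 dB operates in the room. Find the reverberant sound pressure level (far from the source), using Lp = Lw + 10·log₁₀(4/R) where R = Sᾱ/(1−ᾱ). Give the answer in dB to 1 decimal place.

95.3 dB

A = 6.716 sabins; S = 94.0 sq m.
ᾱ = 6.716/94.0 = 0.0714; R = Sᾱ/(1−ᾱ) = 6.716/(1−0.0714) = 7.232 sq m.
Lp = Lw + 10 log₁₀(4/R) = 97.9 -2.57 = 95.3 dB.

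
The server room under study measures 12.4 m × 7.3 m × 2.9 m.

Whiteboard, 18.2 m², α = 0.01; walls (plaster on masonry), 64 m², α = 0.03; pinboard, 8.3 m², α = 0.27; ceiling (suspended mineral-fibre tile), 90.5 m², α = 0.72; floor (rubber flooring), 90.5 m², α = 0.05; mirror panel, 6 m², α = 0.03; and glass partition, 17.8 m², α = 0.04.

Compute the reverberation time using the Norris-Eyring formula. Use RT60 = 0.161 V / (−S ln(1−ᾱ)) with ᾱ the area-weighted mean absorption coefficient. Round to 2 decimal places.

Total surface area S = 18.2 + 64 + 8.3 + 90.5 + 90.5 + 6 + 17.8 = 295.3 m².
Σ(Sᵢαᵢ) = 18.2×0.01 + 64×0.03 + 8.3×0.27 + 90.5×0.72 + 90.5×0.05 + 6×0.03 + 17.8×0.04 = 74.920.
ᾱ = 74.920 / 295.3 = 0.2537.
−S·ln(1−ᾱ) = −295.3 × ln(1 − 0.2537) = 86.413.
V = 12.4 × 7.3 × 2.9 = 262.508 m³.
RT60 = 0.161 × 262.508 / 86.413 = 0.49 s.

0.49 seconds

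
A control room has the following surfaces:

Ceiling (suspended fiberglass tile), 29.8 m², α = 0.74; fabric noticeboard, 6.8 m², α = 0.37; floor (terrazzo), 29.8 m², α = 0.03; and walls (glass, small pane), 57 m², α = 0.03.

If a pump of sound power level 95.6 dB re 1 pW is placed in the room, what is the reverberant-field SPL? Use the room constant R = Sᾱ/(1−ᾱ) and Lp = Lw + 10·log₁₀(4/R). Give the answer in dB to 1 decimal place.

Σ(Sᵢαᵢ) = 29.8·0.74 + 6.8·0.37 + 29.8·0.03 + 57·0.03 = 27.172; total area S = 123.4 m².
ᾱ = 27.172/123.4 = 0.2202; R = Sᾱ/(1−ᾱ) = 27.172/(1−0.2202) = 34.845 m².
Lp = 95.6 + 10·log₁₀(4/34.845) = 95.6 + (-9.40) = 86.2 dB.

86.2 dB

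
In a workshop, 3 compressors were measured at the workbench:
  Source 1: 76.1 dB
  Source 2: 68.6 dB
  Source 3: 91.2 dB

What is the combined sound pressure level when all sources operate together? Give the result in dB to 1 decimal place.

Sum in the linear (power) domain: Σ 10^(Lᵢ/10) = 10^(76.1/10) + 10^(68.6/10) + 10^(91.2/10) = 1.366e+09.
Back to dB: 10·log₁₀ Σ = 91.4 dB.

91.4 dB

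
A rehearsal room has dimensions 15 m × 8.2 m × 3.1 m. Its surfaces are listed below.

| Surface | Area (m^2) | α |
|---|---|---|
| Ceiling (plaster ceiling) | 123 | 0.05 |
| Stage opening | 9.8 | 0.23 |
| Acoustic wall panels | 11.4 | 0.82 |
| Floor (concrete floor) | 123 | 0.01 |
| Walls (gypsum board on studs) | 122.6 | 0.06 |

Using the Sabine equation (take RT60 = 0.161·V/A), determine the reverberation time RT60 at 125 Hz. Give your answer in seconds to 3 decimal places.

Total absorption A = 123·0.05 + 9.8·0.23 + 11.4·0.82 + 123·0.01 + 122.6·0.06
  = 6.150 + 2.254 + 9.348 + 1.230 + 7.356 = 26.338 m^2 sabins.
Volume V = 15 × 8.2 × 3.1 = 381.3 m³.
T = 0.161 V/A = 0.161·381.3/26.338 = 2.331 s.

2.331 s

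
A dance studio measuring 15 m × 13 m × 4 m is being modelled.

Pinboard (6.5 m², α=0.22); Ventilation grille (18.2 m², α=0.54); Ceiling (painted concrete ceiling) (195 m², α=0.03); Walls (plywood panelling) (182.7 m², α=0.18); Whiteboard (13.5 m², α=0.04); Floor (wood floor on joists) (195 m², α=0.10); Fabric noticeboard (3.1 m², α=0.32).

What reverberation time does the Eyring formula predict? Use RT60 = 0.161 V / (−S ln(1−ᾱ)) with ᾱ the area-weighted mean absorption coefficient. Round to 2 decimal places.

S = Σ Sᵢ = 614.0 m².
Absorption A = 6.5·0.22 + 18.2·0.54 + 195·0.03 + 182.7·0.18 + 13.5·0.04 + 195·0.10 + 3.1·0.32 = 71.026 sabins.
Mean coefficient ᾱ = A/S = 0.1157.
−S·ln(1−ᾱ) = −614.0 × ln(1 − 0.1157) = 75.497.
V = 15 × 13 × 4 = 780 m³.
T = 0.161·V/[−S·ln(1−ᾱ)] = 0.161·780/75.497 = 1.66 s.

1.66 s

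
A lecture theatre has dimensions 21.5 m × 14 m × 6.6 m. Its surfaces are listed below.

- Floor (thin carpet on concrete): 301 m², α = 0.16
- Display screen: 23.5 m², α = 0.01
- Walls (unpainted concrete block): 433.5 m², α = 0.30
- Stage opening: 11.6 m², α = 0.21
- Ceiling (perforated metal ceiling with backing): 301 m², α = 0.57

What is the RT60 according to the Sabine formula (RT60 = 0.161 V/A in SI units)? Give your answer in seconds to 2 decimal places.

Total absorption A = 301×0.16 + 23.5×0.01 + 433.5×0.30 + 11.6×0.21 + 301×0.57
  = 48.160 + 0.235 + 130.050 + 2.436 + 171.570 = 352.451 m² sabins.
Room volume: 1986.6 m³.
RT60 = 0.161 · V / A = 0.161 × 1986.6 / 352.451 = 0.91 s.

0.91 s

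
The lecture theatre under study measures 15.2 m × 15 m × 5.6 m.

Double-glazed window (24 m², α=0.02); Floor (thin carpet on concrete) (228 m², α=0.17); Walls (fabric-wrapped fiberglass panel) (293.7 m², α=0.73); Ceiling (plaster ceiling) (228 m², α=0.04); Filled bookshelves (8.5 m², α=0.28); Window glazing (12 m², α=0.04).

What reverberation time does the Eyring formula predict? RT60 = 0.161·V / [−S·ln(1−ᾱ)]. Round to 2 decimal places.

S = Σ Sᵢ = 794.2 m².
Absorption A = 24·0.02 + 228·0.17 + 293.7·0.73 + 228·0.04 + 8.5·0.28 + 12·0.04 = 265.621 sabins.
Mean coefficient ᾱ = A/S = 0.3345.
Eyring denominator: −S ln(1−ᾱ) = 323.411.
V = 15.2 × 15 × 5.6 = 1276.8 m³.
T = 0.161·V/[−S·ln(1−ᾱ)] = 0.161·1276.8/323.411 = 0.64 s.

0.64 s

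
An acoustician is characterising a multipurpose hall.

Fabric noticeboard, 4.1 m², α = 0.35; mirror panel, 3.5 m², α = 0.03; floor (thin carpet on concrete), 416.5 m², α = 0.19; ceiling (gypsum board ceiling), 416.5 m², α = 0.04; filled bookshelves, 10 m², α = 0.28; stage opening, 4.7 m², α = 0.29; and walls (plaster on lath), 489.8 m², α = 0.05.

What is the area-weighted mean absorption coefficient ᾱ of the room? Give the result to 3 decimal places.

Total surface area S = 1345.1 m².
Weighted sum Σ Sα = 125.988.
ᾱ = A/S = 0.094.

0.094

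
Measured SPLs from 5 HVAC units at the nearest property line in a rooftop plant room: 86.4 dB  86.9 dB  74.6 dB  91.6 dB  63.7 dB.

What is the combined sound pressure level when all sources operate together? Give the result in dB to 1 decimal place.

Converting to relative power and adding: 10^(86.4/10) + 10^(86.9/10) + 10^(74.6/10) + 10^(91.6/10) + 10^(63.7/10) = 2.403e+09.
Combined level = 10 log₁₀(2.403e+09) = 93.8 dB.

93.8 dB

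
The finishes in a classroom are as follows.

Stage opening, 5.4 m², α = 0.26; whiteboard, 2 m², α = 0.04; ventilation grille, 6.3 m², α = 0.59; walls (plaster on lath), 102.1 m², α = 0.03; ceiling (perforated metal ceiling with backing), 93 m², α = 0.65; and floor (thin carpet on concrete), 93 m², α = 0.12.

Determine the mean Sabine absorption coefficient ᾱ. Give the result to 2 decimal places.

0.26

Total surface area S = 301.8 m².
Weighted sum Σ Sα = 79.874.
ᾱ = A/S = 0.26.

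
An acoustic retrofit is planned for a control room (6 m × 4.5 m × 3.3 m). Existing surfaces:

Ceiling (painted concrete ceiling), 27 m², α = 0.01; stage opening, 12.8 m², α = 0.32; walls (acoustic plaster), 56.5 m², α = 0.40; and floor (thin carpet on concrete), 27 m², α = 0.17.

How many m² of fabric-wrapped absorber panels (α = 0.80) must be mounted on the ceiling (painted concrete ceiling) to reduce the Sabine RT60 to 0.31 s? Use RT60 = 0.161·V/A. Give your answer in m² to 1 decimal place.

18.6

A₁ = Σ Sᵢαᵢ = 27*0.01 + 12.8*0.32 + 56.5*0.40 + 27*0.17 = 31.556 sabins.
V = 89.1 m³. Target absorption A₂ = 0.161 × 89.1 / 0.31 = 46.275 sabins.
Absorption to add: 46.275 − 31.556 = 14.719 sabins.
Net gain per m²: Δα = 0.80 − 0.01 = 0.79.
Area = ΔA/Δα = 14.719/0.79 = 18.6 m².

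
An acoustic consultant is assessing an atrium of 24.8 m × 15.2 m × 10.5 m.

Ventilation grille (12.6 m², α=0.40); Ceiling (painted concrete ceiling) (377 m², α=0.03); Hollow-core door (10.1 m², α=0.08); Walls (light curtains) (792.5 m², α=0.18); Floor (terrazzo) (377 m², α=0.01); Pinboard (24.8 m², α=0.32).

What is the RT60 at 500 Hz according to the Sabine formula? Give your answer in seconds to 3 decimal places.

Summing Sᵢαᵢ: 5.040 + 11.310 + 0.808 + 142.650 + 3.770 + 7.936 → A = 171.514 sabins.
Room volume: 3958.08 m³.
RT60 = 0.161 · V / A = 0.161 × 3958.08 / 171.514 = 3.715 s.

3.715 sec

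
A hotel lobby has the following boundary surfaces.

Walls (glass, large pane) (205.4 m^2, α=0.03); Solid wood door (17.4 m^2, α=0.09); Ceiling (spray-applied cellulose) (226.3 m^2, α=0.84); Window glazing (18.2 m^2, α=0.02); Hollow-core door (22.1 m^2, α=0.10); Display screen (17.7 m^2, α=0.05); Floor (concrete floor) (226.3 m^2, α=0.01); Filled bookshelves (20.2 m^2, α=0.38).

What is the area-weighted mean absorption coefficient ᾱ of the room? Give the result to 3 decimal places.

S = Σ Sᵢ = 205.4 + 17.4 + 226.3 + 18.2 + 22.1 + 17.7 + 226.3 + 20.2 = 753.6 m^2.
A = 205.4·0.03 + 17.4·0.09 + 226.3·0.84 + 18.2·0.02 + 22.1·0.10 + 17.7·0.05 + 226.3·0.01 + 20.2·0.38 = 211.218 sabins.
ᾱ = A/S = 0.280.

0.280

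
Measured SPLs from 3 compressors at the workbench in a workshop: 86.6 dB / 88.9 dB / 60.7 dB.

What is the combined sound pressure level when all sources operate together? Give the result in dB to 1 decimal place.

Σ 10^(Lᵢ/10) = 1.235e+09.
Back to dB: 10·log₁₀ Σ = 90.9 dB.

90.9 dB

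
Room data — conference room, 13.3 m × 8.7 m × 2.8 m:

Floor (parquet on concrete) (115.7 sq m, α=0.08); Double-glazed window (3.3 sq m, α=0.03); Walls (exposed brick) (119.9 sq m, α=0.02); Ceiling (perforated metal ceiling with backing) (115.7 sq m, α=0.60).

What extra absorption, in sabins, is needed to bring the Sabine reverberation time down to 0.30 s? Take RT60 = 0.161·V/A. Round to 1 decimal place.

Summing Sᵢαᵢ: 9.256 + 0.099 + 2.398 + 69.420 → A₁ = 81.173 sabins.
For T = 0.30 s, need A₂ = 0.161·V/T = 0.161·323.988/0.30 = 173.874 sabins.
ΔA = A₂ − A₁ = 173.874 − 81.173 = 92.7 sabins.

92.7 sabins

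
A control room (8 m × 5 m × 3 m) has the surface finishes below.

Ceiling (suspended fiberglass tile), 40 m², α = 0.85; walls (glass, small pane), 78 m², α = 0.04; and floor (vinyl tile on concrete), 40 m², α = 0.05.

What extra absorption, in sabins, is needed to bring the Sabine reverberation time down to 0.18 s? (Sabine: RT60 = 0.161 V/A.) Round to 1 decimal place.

Summing Sᵢαᵢ: 34.000 + 3.120 + 2.000 → A₁ = 39.120 sabins.
Target A₂ = 0.161·120/0.18 = 107.333 sabins (V = 120 m³).
Shortfall: 107.333 − 39.120 = 68.2 sabins.

68.2 sabins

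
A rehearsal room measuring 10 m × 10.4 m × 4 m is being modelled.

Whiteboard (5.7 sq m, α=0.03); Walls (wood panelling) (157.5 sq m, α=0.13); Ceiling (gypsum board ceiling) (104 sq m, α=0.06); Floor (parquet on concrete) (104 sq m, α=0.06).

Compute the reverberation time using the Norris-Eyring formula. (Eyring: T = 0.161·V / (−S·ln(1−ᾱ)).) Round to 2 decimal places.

Total surface area S = 5.7 + 157.5 + 104 + 104 = 371.2 sq m.
Σ(Sᵢαᵢ) = 5.7·0.03 + 157.5·0.13 + 104·0.06 + 104·0.06 = 33.126.
Mean coefficient ᾱ = A/S = 0.0892.
Eyring denominator: −S ln(1−ᾱ) = 34.682.
V = 10 × 10.4 × 4 = 416 m³.
T = 0.161·V/[−S·ln(1−ᾱ)] = 0.161·416/34.682 = 1.93 s.

1.93 seconds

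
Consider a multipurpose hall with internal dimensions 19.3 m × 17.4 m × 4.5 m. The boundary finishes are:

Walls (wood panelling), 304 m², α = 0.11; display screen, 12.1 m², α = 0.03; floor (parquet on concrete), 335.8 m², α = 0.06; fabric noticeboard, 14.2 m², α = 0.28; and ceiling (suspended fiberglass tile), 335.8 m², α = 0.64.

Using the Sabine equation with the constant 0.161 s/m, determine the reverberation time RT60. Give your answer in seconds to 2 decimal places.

Equivalent absorption area: A = 304*0.11 + 12.1*0.03 + 335.8*0.06 + 14.2*0.28 + 335.8*0.64 = 272.839 m².
Volume V = 19.3 × 17.4 × 4.5 = 1511.19 m³.
Sabine: RT60 = 0.161 × 1511.19 / 272.839 = 0.89 s.

0.89 s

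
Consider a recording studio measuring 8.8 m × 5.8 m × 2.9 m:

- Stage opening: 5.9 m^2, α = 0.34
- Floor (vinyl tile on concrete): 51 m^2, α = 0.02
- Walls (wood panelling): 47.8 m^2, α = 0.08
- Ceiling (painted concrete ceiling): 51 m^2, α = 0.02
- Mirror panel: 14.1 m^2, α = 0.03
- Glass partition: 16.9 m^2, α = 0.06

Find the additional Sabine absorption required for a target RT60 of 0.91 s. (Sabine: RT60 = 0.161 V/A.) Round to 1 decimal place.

16.9 sabins

Equivalent absorption area: A₁ = 5.9×0.34 + 51×0.02 + 47.8×0.08 + 51×0.02 + 14.1×0.03 + 16.9×0.06 = 9.307 m^2.
V = 148.016 m³. Required absorption A₂ = 0.161 × 148.016 / 0.91 = 26.187 sabins.
Additional absorption ΔA = 26.187 − 9.307 = 16.9 sabins.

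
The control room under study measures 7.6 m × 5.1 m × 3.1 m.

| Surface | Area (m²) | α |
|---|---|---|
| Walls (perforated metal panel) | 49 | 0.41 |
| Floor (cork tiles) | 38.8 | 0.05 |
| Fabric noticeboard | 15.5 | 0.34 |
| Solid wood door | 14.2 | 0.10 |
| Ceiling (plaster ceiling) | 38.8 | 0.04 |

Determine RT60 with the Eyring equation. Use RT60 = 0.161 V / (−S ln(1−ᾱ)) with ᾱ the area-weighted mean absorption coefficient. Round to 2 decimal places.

0.57 s

S = Σ Sᵢ = 156.3 m².
Absorption A = 49·0.41 + 38.8·0.05 + 15.5·0.34 + 14.2·0.10 + 38.8·0.04 = 30.272 sabins.
Mean coefficient ᾱ = A/S = 0.1937.
Eyring denominator: −S ln(1−ᾱ) = 33.651.
V = 7.6 × 5.1 × 3.1 = 120.156 m³.
RT60 = 0.161 × 120.156 / 33.651 = 0.57 s.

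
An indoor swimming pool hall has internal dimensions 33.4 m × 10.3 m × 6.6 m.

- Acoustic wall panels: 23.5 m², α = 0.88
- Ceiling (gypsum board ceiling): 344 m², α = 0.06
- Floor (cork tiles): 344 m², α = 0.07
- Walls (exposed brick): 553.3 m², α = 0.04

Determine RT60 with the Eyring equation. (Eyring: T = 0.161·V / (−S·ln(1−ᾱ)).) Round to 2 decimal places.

4.03 seconds

Total surface area S = 23.5 + 344 + 344 + 553.3 = 1264.8 m².
Absorption A = 23.5×0.88 + 344×0.06 + 344×0.07 + 553.3×0.04 = 87.532 sabins.
ᾱ = 87.532 / 1264.8 = 0.0692.
−S·ln(1−ᾱ) = −1264.8 × ln(1 − 0.0692) = 90.700.
V = 33.4 × 10.3 × 6.6 = 2270.532 m³.
T = 0.161·V/[−S·ln(1−ᾱ)] = 0.161·2270.532/90.700 = 4.03 s.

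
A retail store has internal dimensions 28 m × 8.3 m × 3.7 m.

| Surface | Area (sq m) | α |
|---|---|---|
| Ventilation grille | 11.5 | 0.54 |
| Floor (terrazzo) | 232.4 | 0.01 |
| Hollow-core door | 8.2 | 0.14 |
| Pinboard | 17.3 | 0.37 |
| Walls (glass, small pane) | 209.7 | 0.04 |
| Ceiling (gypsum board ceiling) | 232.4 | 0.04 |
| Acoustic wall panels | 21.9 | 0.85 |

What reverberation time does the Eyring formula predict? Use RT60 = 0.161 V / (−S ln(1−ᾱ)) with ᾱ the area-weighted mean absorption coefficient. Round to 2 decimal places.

S = Σ Sᵢ = 733.4 sq m.
Absorption A = 11.5·0.54 + 232.4·0.01 + 8.2·0.14 + 17.3·0.37 + 209.7·0.04 + 232.4·0.04 + 21.9·0.85 = 52.382 sabins.
Mean coefficient ᾱ = A/S = 0.0714.
Eyring denominator: −S ln(1−ᾱ) = 54.328.
V = 28 × 8.3 × 3.7 = 859.88 m³.
RT60 = 0.161 × 859.88 / 54.328 = 2.55 s.

2.55 sec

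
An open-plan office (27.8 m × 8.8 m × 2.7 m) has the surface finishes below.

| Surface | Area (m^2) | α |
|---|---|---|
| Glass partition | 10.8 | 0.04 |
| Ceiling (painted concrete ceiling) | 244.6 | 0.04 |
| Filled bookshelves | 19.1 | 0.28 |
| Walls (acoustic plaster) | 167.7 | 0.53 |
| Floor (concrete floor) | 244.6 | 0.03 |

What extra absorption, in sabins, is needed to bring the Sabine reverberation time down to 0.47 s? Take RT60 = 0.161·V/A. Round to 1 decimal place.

114.5 sabins

Summing Sᵢαᵢ: 0.432 + 9.784 + 5.348 + 88.881 + 7.338 → A₁ = 111.783 sabins.
Target A₂ = 0.161·660.528/0.47 = 226.266 sabins (V = 660.528 m³).
Additional absorption ΔA = 226.266 − 111.783 = 114.5 sabins.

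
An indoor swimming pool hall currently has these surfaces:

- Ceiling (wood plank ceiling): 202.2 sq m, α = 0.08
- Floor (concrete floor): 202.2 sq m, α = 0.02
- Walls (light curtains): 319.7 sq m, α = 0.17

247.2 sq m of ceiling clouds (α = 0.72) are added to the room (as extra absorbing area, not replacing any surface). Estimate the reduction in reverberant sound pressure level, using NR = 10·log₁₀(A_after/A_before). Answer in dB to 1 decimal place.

5.3 dB

Summing Sᵢαᵢ: 16.176 + 4.044 + 54.349 → A_before = 74.569 sabins.
Treatment contributes 247.2·0.72 = 177.984 sabins.
New total A_after = 252.553 sabins.
Reduction = 10 log₁₀(A_after/A_before) = 10 log₁₀(3.3868) = 5.3 dB.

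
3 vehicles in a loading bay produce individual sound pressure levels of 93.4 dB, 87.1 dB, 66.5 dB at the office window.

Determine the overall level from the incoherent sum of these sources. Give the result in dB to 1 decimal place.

94.3 dB

Sum in the linear (power) domain: Σ 10^(Lᵢ/10) = 10^(93.4/10) + 10^(87.1/10) + 10^(66.5/10) = 2.705e+09.
Back to dB: 10·log₁₀ Σ = 94.3 dB.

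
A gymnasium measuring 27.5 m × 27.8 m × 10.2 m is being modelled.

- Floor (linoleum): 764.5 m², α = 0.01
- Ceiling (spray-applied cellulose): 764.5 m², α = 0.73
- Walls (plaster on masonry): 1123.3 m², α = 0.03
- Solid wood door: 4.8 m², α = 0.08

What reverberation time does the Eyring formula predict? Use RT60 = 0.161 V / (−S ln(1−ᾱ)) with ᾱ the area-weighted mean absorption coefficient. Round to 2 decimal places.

S = Σ Sᵢ = 2657.1 m².
Σ(Sᵢαᵢ) = 764.5×0.01 + 764.5×0.73 + 1123.3×0.03 + 4.8×0.08 = 599.813.
Mean coefficient ᾱ = A/S = 0.2257.
Eyring denominator: −S ln(1−ᾱ) = 679.675.
V = 27.5 × 27.8 × 10.2 = 7797.9 m³.
T = 0.161·V/[−S·ln(1−ᾱ)] = 0.161·7797.9/679.675 = 1.85 s.

1.85 s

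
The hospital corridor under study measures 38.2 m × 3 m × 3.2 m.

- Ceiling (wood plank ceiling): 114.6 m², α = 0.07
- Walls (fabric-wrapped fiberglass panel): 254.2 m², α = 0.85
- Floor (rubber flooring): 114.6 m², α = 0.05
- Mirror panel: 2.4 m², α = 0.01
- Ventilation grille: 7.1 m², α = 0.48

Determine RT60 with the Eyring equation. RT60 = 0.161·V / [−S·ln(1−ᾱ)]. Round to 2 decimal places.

Total surface area S = 114.6 + 254.2 + 114.6 + 2.4 + 7.1 = 492.9 m².
Absorption A = 114.6×0.07 + 254.2×0.85 + 114.6×0.05 + 2.4×0.01 + 7.1×0.48 = 233.254 sabins.
Mean coefficient ᾱ = A/S = 0.4732.
−S·ln(1−ᾱ) = −492.9 × ln(1 − 0.4732) = 315.917.
V = 38.2 × 3 × 3.2 = 366.72 m³.
RT60 = 0.161 × 366.72 / 315.917 = 0.19 s.

0.19 s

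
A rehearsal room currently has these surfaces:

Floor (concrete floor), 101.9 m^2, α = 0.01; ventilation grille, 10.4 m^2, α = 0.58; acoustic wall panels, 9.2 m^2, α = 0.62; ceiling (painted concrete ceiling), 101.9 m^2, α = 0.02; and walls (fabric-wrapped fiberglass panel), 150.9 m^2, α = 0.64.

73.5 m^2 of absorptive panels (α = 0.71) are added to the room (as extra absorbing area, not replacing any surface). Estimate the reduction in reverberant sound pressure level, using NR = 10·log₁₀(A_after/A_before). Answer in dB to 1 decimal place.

1.7 dB

Summing Sᵢαᵢ: 1.019 + 6.032 + 5.704 + 2.038 + 96.576 → A_before = 111.369 sabins.
Treatment contributes 73.5·0.71 = 52.185 sabins.
New total A_after = 163.554 sabins.
Reduction = 10 log₁₀(A_after/A_before) = 10 log₁₀(1.4686) = 1.7 dB.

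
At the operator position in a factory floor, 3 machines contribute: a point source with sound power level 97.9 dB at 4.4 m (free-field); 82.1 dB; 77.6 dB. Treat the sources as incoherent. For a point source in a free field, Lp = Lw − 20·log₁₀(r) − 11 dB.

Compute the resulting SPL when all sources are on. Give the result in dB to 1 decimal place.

83.9 dB

Source at 4.4 m: Lp = 97.9 − 20·log₁₀(4.4) − 11 = 74.0 dB.
Converting to relative power and adding: 10^(74.0/10) + 10^(82.1/10) + 10^(77.6/10) = 2.448e+08.
Combined level = 10 log₁₀(2.448e+08) = 83.9 dB.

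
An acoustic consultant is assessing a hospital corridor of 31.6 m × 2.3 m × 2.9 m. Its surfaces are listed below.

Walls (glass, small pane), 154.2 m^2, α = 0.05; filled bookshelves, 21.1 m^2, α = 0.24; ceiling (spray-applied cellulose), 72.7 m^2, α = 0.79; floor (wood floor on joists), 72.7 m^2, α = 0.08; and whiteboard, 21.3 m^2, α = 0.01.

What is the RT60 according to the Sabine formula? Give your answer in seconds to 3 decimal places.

Summing Sᵢαᵢ: 7.710 + 5.064 + 57.433 + 5.816 + 0.213 → A = 76.236 sabins.
V = 31.6·2.3·2.9 = 210.772 m³.
Sabine: RT60 = 0.161 × 210.772 / 76.236 = 0.445 s.

0.445 sec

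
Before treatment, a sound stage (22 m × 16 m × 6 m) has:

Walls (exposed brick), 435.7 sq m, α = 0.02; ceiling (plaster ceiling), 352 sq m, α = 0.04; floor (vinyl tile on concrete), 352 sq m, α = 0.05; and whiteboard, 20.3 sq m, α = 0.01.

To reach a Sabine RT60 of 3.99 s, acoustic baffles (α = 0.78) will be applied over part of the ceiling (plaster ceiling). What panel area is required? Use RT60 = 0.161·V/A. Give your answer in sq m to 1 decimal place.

60.3

Total absorption A₁ = 435.7×0.02 + 352×0.04 + 352×0.05 + 20.3×0.01
  = 8.714 + 14.080 + 17.600 + 0.203 = 40.597 sq m sabins.
Required A₂ = 0.161·2112/3.99 = 85.221 sabins.
ΔA needed = 85.221 − 40.597 = 44.624 sabins.
Each sq m of panel replacing the ceiling (plaster ceiling) adds (0.78 − 0.04) = 0.74 sabins.
Panel area = 44.624 / 0.74 = 60.3 sq m.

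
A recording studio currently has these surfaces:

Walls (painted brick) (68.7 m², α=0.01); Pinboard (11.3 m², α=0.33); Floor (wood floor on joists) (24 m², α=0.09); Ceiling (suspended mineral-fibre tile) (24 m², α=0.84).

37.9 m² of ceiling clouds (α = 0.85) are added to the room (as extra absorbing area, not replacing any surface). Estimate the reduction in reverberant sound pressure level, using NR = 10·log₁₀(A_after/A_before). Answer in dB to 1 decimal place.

3.4 dB

Total absorption A_before = 68.7*0.01 + 11.3*0.33 + 24*0.09 + 24*0.84
  = 0.687 + 3.729 + 2.160 + 20.160 = 26.736 m² sabins.
Treatment contributes 37.9·0.85 = 32.215 sabins.
A_after = 26.736 + 32.215 = 58.951 sabins.
Reduction = 10 log₁₀(A_after/A_before) = 10 log₁₀(2.2049) = 3.4 dB.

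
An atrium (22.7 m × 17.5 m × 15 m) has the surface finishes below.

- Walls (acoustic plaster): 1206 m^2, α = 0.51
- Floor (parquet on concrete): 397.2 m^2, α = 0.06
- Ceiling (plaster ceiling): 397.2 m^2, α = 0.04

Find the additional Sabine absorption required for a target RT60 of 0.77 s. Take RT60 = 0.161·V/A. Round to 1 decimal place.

591.1 sabins

Equivalent absorption area: A₁ = 1206*0.51 + 397.2*0.06 + 397.2*0.04 = 654.780 m^2.
Target A₂ = 0.161·5958.75/0.77 = 1245.920 sabins (V = 5958.75 m³).
Additional absorption ΔA = 1245.920 − 654.780 = 591.1 sabins.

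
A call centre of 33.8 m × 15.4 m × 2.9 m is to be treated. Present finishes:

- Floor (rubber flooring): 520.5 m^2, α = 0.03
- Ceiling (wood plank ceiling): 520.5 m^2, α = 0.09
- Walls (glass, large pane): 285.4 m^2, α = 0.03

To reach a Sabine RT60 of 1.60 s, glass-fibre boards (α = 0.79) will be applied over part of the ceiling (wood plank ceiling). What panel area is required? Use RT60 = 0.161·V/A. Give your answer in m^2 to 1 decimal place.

115.5

Summing Sᵢαᵢ: 15.615 + 46.845 + 8.562 → A₁ = 71.022 sabins.
Required A₂ = 0.161·1509.508/1.60 = 151.894 sabins.
ΔA needed = 151.894 − 71.022 = 80.872 sabins.
Each m^2 of panel replacing the ceiling (wood plank ceiling) adds (0.79 − 0.09) = 0.70 sabins.
Panel area = 80.872 / 0.70 = 115.5 m^2.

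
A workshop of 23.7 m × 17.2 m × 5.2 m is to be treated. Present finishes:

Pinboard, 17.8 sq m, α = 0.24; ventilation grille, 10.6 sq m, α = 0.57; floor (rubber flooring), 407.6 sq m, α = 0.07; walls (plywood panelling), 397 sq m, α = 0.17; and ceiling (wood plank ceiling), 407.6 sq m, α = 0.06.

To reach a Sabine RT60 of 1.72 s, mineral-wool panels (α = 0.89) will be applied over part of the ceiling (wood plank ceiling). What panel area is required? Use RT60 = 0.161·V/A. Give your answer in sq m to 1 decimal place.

81.5

Summing Sᵢαᵢ: 4.272 + 6.042 + 28.532 + 67.490 + 24.456 → A₁ = 130.792 sabins.
V = 2119.728 m³. Target absorption A₂ = 0.161 × 2119.728 / 1.72 = 198.416 sabins.
Absorption to add: 198.416 − 130.792 = 67.624 sabins.
Each sq m of panel replacing the ceiling (wood plank ceiling) adds (0.89 − 0.06) = 0.83 sabins.
Area = ΔA/Δα = 67.624/0.83 = 81.5 sq m.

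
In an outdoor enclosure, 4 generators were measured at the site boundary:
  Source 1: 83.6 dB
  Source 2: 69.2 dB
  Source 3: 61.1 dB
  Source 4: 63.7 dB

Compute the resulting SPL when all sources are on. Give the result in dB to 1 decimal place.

83.8 dB

Sum in the linear (power) domain: Σ 10^(Lᵢ/10) = 10^(83.6/10) + 10^(69.2/10) + 10^(61.1/10) + 10^(63.7/10) = 2.41e+08.
Combined level = 10 log₁₀(2.41e+08) = 83.8 dB.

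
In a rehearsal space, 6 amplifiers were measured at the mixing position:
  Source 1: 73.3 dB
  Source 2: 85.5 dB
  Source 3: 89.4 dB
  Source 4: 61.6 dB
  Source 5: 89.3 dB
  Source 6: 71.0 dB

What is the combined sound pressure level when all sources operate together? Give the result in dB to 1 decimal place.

Converting to relative power and adding: 10^(73.3/10) + 10^(85.5/10) + 10^(89.4/10) + 10^(61.6/10) + 10^(89.3/10) + 10^(71.0/10) = 2.112e+09.
L_total = 10·log₁₀(2.112e+09) = 93.2 dB.

93.2 dB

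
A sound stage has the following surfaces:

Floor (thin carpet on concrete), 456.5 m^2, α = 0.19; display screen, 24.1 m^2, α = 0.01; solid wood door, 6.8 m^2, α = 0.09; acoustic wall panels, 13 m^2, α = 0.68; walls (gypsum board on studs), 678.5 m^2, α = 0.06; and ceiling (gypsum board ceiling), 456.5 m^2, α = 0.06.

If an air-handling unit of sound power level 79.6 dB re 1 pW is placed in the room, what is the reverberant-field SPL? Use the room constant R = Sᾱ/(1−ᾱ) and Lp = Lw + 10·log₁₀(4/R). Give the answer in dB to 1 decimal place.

A = 164.528 sabins; S = 1635.4 m^2.
ᾱ = 0.1006, so room constant R = A/(1−ᾱ) = 182.931 m^2.
Lp = Lw + 10 log₁₀(4/R) = 79.6 -16.60 = 63.0 dB.

63.0 dB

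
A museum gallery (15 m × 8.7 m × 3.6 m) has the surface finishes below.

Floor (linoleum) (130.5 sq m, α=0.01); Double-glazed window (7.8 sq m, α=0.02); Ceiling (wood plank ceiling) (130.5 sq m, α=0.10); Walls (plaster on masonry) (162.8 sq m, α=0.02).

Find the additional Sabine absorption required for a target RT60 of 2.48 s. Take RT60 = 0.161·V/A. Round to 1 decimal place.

12.7 sabins

Equivalent absorption area: A₁ = 130.5·0.01 + 7.8·0.02 + 130.5·0.10 + 162.8·0.02 = 17.767 sq m.
V = 469.8 m³. Required absorption A₂ = 0.161 × 469.8 / 2.48 = 30.499 sabins.
Shortfall: 30.499 − 17.767 = 12.7 sabins.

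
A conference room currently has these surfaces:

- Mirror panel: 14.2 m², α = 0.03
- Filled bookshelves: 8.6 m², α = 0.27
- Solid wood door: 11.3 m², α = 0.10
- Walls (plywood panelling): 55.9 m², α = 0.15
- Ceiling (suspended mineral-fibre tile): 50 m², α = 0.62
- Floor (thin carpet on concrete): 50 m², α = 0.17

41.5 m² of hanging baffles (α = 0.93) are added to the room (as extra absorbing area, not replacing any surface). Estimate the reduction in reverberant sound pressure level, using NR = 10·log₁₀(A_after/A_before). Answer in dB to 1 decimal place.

Summing Sᵢαᵢ: 0.426 + 2.322 + 1.130 + 8.385 + 31.000 + 8.500 → A_before = 51.763 sabins.
Added absorption = 41.5 × 0.93 = 38.595 sabins.
A_after = 51.763 + 38.595 = 90.358 sabins.
NR = 10·log₁₀(90.358/51.763) = 2.4 dB.

2.4 dB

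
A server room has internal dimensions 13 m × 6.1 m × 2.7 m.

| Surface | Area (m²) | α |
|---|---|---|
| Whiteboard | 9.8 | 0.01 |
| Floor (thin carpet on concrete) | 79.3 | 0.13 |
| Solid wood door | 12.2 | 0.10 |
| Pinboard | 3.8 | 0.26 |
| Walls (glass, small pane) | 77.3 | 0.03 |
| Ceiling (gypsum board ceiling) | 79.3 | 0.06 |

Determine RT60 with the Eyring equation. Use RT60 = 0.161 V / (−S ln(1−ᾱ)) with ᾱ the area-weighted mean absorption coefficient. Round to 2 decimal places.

S = Σ Sᵢ = 261.7 m².
Absorption A = 9.8×0.01 + 79.3×0.13 + 12.2×0.10 + 3.8×0.26 + 77.3×0.03 + 79.3×0.06 = 19.692 sabins.
Mean coefficient ᾱ = A/S = 0.0752.
Eyring denominator: −S ln(1−ᾱ) = 20.459.
V = 13 × 6.1 × 2.7 = 214.11 m³.
T = 0.161·V/[−S·ln(1−ᾱ)] = 0.161·214.11/20.459 = 1.68 s.

1.68 sec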